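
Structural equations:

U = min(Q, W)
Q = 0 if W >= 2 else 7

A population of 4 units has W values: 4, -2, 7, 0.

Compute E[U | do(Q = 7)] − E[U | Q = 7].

3.25

Every unit gets Q=7 under the intervention. U values become 4, -2, 7, 0; E[U|do(Q=7)] = 2.25.
Conditioning on Q=7 selects the 2 unit(s) with W ∈ {-2, 0}. Their U values: -2, 0. Mean = -1.
Difference = 2.25 − (-1) = 3.25.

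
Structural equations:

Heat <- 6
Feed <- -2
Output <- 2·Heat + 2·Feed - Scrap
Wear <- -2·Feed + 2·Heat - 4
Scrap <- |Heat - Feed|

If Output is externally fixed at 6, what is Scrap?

The intervention breaks the incoming arrows to Output: Output <- 2·Heat + 2·Feed - Scrap no longer applies, and Output = 6.
Since Scrap is not a descendant of the intervened variable, it is unaffected.
Scrap = |Heat - Feed|  [with Heat=6, Feed=-2]  = 8

8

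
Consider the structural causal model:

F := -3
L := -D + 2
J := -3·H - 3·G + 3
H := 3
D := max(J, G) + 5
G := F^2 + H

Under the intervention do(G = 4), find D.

do(G=4) replaces the equation G := F^2 + H with the constant G = 4.
J = -3·H - 3·G + 3  [with H=3, G=4]  = -18
D = max(J, G) + 5  [with J=-18, G=4]  = 9

9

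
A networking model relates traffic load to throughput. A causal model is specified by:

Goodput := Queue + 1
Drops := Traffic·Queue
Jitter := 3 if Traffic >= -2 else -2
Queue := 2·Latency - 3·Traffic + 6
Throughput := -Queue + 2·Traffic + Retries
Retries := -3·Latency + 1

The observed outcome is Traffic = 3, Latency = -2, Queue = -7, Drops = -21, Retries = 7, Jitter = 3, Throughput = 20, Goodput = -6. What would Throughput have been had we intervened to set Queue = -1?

14

The intervention breaks the incoming arrows to Queue: Queue := 2·Latency - 3·Traffic + 6 no longer applies, and Queue = -1.
Retries = -3·Latency + 1  [with Latency=-2]  = 7
Throughput = -Queue + 2·Traffic + Retries  [with Queue=-1, Traffic=3, Retries=7]  = 14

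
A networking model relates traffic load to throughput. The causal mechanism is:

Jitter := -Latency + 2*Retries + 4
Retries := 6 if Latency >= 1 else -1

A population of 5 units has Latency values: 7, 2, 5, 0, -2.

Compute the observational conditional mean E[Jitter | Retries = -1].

3

E[Jitter|Retries=-1] averages over only the 2 units with Retries=-1 (Latency = 0, -2): Jitter = 2, 4, mean 3.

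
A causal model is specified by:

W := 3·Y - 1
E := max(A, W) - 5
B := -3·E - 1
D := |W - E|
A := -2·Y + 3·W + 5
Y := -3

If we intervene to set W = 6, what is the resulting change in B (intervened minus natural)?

Under do(W=6), the mechanism W := 3·Y - 1 is discarded; W is fixed at 6.
A = -2·Y + 3·W + 5  [with Y=-3, W=6]  = 29
E = max(A, W) - 5  [with A=29, W=6]  = 24
B = -3·E - 1  [with E=24]  = -73
Without intervention: W = 3·Y - 1  [with Y=-3]  = -10; A = -2·Y + 3·W + 5  [with Y=-3, W=-10]  = -19; E = max(A, W) - 5  [with A=-19, W=-10]  = -15; B = -3·E - 1  [with E=-15]  = 44.
Change = -73 − 44 = -117.

-117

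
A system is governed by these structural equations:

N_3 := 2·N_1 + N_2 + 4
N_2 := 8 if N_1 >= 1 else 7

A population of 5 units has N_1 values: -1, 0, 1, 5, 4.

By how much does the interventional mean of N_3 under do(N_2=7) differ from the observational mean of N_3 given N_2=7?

Under do(N_2=7), N_2's equation is replaced by N_2=7 for every unit. Per-unit N_3: 9, 11, 13, 21, 19. Mean = 14.6.
E[N_3|N_2=7] averages over only the 2 units with N_2=7 (N_1 = -1, 0): N_3 = 9, 11, mean 10.
Difference = 14.6 − 10 = 4.6.

4.6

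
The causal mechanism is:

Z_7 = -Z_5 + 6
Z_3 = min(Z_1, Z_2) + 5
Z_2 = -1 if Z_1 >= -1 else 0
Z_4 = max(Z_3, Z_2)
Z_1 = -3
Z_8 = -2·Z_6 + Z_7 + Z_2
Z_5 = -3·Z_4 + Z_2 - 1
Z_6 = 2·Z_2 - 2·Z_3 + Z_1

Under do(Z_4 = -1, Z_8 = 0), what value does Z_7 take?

Setting Z_4 = -1, Z_8 = 0 by intervention discards those variables' equations.
Z_2 = -1 if Z_1 >= -1 else 0  [with Z_1=-3]  = 0
Z_5 = -3·Z_4 + Z_2 - 1  [with Z_4=-1, Z_2=0]  = 2
Z_7 = -Z_5 + 6  [with Z_5=2]  = 4

4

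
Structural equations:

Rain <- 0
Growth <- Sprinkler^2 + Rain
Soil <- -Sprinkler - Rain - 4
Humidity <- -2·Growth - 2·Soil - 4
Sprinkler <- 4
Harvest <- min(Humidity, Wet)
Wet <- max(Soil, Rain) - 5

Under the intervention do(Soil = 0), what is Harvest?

The intervention breaks the incoming arrows to Soil: Soil <- -Sprinkler - Rain - 4 no longer applies, and Soil = 0.
Wet = max(Soil, Rain) - 5  [with Soil=0, Rain=0]  = -5
Growth = Sprinkler^2 + Rain  [with Sprinkler=4, Rain=0]  = 16
Humidity = -2·Growth - 2·Soil - 4  [with Growth=16, Soil=0]  = -36
Harvest = min(Humidity, Wet)  [with Humidity=-36, Wet=-5]  = -36

-36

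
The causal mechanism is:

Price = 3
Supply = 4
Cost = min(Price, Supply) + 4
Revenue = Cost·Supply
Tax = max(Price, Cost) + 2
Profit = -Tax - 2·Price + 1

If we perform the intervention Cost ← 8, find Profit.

The intervention breaks the incoming arrows to Cost: Cost = min(Price, Supply) + 4 no longer applies, and Cost = 8.
Tax = max(Price, Cost) + 2  [with Price=3, Cost=8]  = 10
Profit = -Tax - 2·Price + 1  [with Tax=10, Price=3]  = -15

-15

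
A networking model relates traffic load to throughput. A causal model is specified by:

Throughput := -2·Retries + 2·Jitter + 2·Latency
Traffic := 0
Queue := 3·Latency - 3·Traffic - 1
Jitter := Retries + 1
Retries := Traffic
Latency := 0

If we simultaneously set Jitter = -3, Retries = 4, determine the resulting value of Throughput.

-14

Setting Jitter = -3, Retries = 4 by intervention discards those variables' equations.
Throughput = -2·Retries + 2·Jitter + 2·Latency  [with Retries=4, Jitter=-3, Latency=0]  = -14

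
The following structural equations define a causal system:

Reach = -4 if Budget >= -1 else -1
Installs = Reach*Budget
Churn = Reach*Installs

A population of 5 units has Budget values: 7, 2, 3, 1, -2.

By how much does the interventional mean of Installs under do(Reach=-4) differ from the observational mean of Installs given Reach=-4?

Every unit gets Reach=-4 under the intervention. Installs values become -28, -8, -12, -4, 8; E[Installs|do(Reach=-4)] = -8.8.
E[Installs|Reach=-4] averages over only the 4 units with Reach=-4 (Budget = 7, 2, 3, 1): Installs = -28, -8, -12, -4, mean -13.
Difference = -8.8 − (-13) = 4.2.

4.2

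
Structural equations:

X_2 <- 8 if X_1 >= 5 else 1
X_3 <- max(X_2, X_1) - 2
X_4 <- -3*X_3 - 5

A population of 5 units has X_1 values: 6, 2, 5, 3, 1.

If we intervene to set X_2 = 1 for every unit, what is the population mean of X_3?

1.4

do(X_2=1) breaks X_2's dependence on X_1. With X_2=1 fixed, X_3 across the units is 4, 0, 3, 1, -1, mean 1.4.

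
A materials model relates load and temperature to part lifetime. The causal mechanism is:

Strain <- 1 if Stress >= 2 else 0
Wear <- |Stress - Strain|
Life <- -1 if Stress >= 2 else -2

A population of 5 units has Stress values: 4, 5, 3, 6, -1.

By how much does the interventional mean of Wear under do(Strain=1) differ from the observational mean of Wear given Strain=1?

do(Strain=1) breaks Strain's dependence on Stress. With Strain=1 fixed, Wear across the units is 3, 4, 2, 5, 2, mean 3.2.
Conditioning on Strain=1 selects the 4 unit(s) with Stress ∈ {4, 5, 3, 6}. Their Wear values: 3, 4, 2, 5. Mean = 3.5.
Difference = 3.2 − 3.5 = -0.3.

-0.3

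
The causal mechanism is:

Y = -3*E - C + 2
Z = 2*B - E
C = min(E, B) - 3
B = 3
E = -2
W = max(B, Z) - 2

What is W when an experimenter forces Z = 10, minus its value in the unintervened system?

The intervention breaks the incoming arrows to Z: Z = 2*B - E no longer applies, and Z = 10.
W = max(B, Z) - 2  [with B=3, Z=10]  = 8
Without intervention: Z = 2*B - E  [with B=3, E=-2]  = 8; W = max(B, Z) - 2  [with B=3, Z=8]  = 6.
Change = 8 − 6 = 2.

2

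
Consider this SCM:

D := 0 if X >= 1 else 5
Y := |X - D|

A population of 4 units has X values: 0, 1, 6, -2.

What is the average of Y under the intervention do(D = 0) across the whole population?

Under do(D=0), D's equation is replaced by D=0 for every unit. Per-unit Y: 0, 1, 6, 2. Mean = 2.25.

2.25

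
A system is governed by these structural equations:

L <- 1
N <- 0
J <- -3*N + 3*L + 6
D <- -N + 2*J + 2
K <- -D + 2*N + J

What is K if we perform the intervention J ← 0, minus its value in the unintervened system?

do(J=0) replaces the equation J <- -3*N + 3*L + 6 with the constant J = 0.
D = -N + 2*J + 2  [with N=0, J=0]  = 2
K = -D + 2*N + J  [with D=2, N=0, J=0]  = -2
Without intervention: J = -3*N + 3*L + 6  [with N=0, L=1]  = 9; D = -N + 2*J + 2  [with N=0, J=9]  = 20; K = -D + 2*N + J  [with D=20, N=0, J=9]  = -11.
Change = -2 − (-11) = 9.

9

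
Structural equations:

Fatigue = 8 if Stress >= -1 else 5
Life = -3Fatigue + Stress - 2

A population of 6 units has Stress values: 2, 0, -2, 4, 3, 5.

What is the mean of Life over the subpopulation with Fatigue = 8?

-23.2

Conditioning on Fatigue=8 selects the 5 unit(s) with Stress ∈ {2, 0, 4, 3, 5}. Their Life values: -24, -26, -22, -23, -21. Mean = -23.2.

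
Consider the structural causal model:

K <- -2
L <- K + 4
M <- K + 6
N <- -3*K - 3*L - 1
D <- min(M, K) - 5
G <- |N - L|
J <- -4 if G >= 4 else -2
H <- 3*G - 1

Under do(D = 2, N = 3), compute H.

Under do(D = 2, N = 3), each intervened variable's structural equation is replaced by its fixed value.
L = K + 4  [with K=-2]  = 2
G = |N - L|  [with N=3, L=2]  = 1
H = 3*G - 1  [with G=1]  = 2

2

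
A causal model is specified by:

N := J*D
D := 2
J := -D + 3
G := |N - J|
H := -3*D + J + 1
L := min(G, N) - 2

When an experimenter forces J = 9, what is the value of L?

7

Under do(J=9), the mechanism J := -D + 3 is discarded; J is fixed at 9.
N = J*D  [with J=9, D=2]  = 18
G = |N - J|  [with N=18, J=9]  = 9
L = min(G, N) - 2  [with G=9, N=18]  = 7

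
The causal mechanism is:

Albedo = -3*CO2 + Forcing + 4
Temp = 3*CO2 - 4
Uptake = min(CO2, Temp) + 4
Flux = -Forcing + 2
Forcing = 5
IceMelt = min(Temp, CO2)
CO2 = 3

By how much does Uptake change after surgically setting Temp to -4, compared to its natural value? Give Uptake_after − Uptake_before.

-7

The intervention breaks the incoming arrows to Temp: Temp = 3*CO2 - 4 no longer applies, and Temp = -4.
Uptake = min(CO2, Temp) + 4  [with CO2=3, Temp=-4]  = 0
Without intervention: Temp = 3*CO2 - 4  [with CO2=3]  = 5; Uptake = min(CO2, Temp) + 4  [with CO2=3, Temp=5]  = 7.
Change = 0 − 7 = -7.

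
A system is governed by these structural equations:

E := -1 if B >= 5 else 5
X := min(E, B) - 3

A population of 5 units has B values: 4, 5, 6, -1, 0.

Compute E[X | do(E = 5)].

do(E=5) breaks E's dependence on B. With E=5 fixed, X across the units is 1, 2, 2, -4, -3, mean -0.4.

-0.4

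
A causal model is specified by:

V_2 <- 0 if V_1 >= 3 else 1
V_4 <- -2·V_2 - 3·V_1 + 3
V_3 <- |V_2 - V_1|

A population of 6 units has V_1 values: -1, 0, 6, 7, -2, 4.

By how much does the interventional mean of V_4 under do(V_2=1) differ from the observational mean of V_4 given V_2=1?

Every unit gets V_2=1 under the intervention. V_4 values become 4, 1, -17, -20, 7, -11; E[V_4|do(V_2=1)] = -6.
E[V_4|V_2=1] averages over only the 3 units with V_2=1 (V_1 = -1, 0, -2): V_4 = 4, 1, 7, mean 4.
Difference = -6 − 4 = -10.

-10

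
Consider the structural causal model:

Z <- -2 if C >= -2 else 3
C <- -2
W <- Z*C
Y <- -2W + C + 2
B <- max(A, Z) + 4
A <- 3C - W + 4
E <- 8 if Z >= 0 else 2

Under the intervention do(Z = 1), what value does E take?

8

Under do(Z=1), the mechanism Z <- -2 if C >= -2 else 3 is discarded; Z is fixed at 1.
E = 8 if Z >= 0 else 2  [with Z=1]  = 8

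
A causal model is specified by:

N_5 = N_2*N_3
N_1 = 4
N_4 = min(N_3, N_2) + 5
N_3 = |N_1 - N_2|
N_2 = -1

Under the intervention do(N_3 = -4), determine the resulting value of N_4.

The intervention breaks the incoming arrows to N_3: N_3 = |N_1 - N_2| no longer applies, and N_3 = -4.
N_4 = min(N_3, N_2) + 5  [with N_3=-4, N_2=-1]  = 1

1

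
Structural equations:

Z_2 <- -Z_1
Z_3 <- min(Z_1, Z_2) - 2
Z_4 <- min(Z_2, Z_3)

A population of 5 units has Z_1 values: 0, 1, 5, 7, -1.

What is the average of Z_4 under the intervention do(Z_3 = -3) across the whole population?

-4.2

Every unit gets Z_3=-3 under the intervention. Z_4 values become -3, -3, -5, -7, -3; E[Z_4|do(Z_3=-3)] = -4.2.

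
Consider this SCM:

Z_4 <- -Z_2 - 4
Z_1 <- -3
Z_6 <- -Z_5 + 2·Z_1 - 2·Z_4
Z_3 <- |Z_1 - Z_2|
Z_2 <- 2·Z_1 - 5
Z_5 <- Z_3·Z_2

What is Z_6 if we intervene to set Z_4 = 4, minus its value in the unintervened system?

6

Under do(Z_4=4), the mechanism Z_4 <- -Z_2 - 4 is discarded; Z_4 is fixed at 4.
Z_2 = 2·Z_1 - 5  [with Z_1=-3]  = -11
Z_3 = |Z_1 - Z_2|  [with Z_1=-3, Z_2=-11]  = 8
Z_5 = Z_3·Z_2  [with Z_3=8, Z_2=-11]  = -88
Z_6 = -Z_5 + 2·Z_1 - 2·Z_4  [with Z_5=-88, Z_1=-3, Z_4=4]  = 74
Without intervention: Z_2 = 2·Z_1 - 5  [with Z_1=-3]  = -11; Z_3 = |Z_1 - Z_2|  [with Z_1=-3, Z_2=-11]  = 8; Z_4 = -Z_2 - 4  [with Z_2=-11]  = 7; Z_5 = Z_3·Z_2  [with Z_3=8, Z_2=-11]  = -88; Z_6 = -Z_5 + 2·Z_1 - 2·Z_4  [with Z_5=-88, Z_1=-3, Z_4=7]  = 68.
Change = 74 − 68 = 6.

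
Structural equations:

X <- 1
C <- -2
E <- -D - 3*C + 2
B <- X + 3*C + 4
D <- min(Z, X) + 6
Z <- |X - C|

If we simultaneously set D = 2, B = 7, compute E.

Setting D = 2, B = 7 by intervention discards those variables' equations.
E = -D - 3*C + 2  [with D=2, C=-2]  = 6

6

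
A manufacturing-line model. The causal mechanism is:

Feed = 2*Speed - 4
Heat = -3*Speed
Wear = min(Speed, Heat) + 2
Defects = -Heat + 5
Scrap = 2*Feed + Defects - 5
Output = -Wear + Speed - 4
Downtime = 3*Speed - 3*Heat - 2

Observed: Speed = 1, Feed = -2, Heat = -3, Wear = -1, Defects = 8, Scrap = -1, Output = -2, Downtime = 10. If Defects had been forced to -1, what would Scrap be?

The intervention breaks the incoming arrows to Defects: Defects = -Heat + 5 no longer applies, and Defects = -1.
Feed = 2*Speed - 4  [with Speed=1]  = -2
Scrap = 2*Feed + Defects - 5  [with Feed=-2, Defects=-1]  = -10

-10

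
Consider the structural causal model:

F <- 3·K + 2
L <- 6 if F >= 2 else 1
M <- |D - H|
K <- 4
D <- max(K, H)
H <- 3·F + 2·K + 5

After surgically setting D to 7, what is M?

48

Under do(D=7), the mechanism D <- max(K, H) is discarded; D is fixed at 7.
F = 3·K + 2  [with K=4]  = 14
H = 3·F + 2·K + 5  [with F=14, K=4]  = 55
M = |D - H|  [with D=7, H=55]  = 48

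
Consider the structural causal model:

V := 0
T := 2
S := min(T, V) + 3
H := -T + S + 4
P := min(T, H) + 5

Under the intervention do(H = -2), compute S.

Under do(H=-2), the mechanism H := -T + S + 4 is discarded; H is fixed at -2.
Since S is not a descendant of the intervened variable, it is unaffected.
S = min(T, V) + 3  [with T=2, V=0]  = 3

3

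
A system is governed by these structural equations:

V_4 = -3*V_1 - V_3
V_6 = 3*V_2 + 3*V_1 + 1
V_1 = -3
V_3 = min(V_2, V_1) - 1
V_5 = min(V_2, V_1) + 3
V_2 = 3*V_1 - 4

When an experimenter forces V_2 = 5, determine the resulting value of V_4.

Under do(V_2=5), the mechanism V_2 = 3*V_1 - 4 is discarded; V_2 is fixed at 5.
V_3 = min(V_2, V_1) - 1  [with V_2=5, V_1=-3]  = -4
V_4 = -3*V_1 - V_3  [with V_1=-3, V_3=-4]  = 13

13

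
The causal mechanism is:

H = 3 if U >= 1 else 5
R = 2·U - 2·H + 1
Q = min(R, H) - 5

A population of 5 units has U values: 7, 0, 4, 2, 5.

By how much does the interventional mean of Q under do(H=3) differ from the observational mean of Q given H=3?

The intervention sets H=3 in all 5 units regardless of U. Recomputing Q per unit gives -2, -10, -2, -6, -2; average -4.4.
Observing H=3 restricts to units where H's equation naturally yields 3: U ∈ {7, 4, 2, 5}. In that subpopulation Q = -2, -2, -6, -2, mean -3.
Difference = -4.4 − (-3) = -1.4.

-1.4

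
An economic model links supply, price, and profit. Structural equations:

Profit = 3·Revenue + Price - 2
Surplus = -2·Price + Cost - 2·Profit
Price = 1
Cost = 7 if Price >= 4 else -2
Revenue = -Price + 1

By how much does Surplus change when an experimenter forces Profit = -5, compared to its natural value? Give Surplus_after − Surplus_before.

8

Intervening sets Profit = -5 and removes its equation (Profit = 3·Revenue + Price - 2).
Cost = 7 if Price >= 4 else -2  [with Price=1]  = -2
Surplus = -2·Price + Cost - 2·Profit  [with Price=1, Cost=-2, Profit=-5]  = 6
Without intervention: Cost = 7 if Price >= 4 else -2  [with Price=1]  = -2; Revenue = -Price + 1  [with Price=1]  = 0; Profit = 3·Revenue + Price - 2  [with Revenue=0, Price=1]  = -1; Surplus = -2·Price + Cost - 2·Profit  [with Price=1, Cost=-2, Profit=-1]  = -2.
Change = 6 − (-2) = 8.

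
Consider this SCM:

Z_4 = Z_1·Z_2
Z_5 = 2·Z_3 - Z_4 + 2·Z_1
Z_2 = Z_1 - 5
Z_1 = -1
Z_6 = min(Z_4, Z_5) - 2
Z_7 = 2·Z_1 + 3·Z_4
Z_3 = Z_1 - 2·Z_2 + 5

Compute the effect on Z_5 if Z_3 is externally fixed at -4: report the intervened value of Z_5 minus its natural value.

do(Z_3=-4) replaces the equation Z_3 = Z_1 - 2·Z_2 + 5 with the constant Z_3 = -4.
Z_2 = Z_1 - 5  [with Z_1=-1]  = -6
Z_4 = Z_1·Z_2  [with Z_1=-1, Z_2=-6]  = 6
Z_5 = 2·Z_3 - Z_4 + 2·Z_1  [with Z_3=-4, Z_4=6, Z_1=-1]  = -16
Without intervention: Z_2 = Z_1 - 5  [with Z_1=-1]  = -6; Z_3 = Z_1 - 2·Z_2 + 5  [with Z_1=-1, Z_2=-6]  = 16; Z_4 = Z_1·Z_2  [with Z_1=-1, Z_2=-6]  = 6; Z_5 = 2·Z_3 - Z_4 + 2·Z_1  [with Z_3=16, Z_4=6, Z_1=-1]  = 24.
Change = -16 − 24 = -40.

-40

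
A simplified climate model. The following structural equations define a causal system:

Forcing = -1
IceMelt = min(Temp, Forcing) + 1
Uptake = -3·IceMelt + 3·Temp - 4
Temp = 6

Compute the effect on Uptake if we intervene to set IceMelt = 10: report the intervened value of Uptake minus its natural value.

The intervention breaks the incoming arrows to IceMelt: IceMelt = min(Temp, Forcing) + 1 no longer applies, and IceMelt = 10.
Uptake = -3·IceMelt + 3·Temp - 4  [with IceMelt=10, Temp=6]  = -16
Without intervention: IceMelt = min(Temp, Forcing) + 1  [with Temp=6, Forcing=-1]  = 0; Uptake = -3·IceMelt + 3·Temp - 4  [with IceMelt=0, Temp=6]  = 14.
Change = -16 − 14 = -30.

-30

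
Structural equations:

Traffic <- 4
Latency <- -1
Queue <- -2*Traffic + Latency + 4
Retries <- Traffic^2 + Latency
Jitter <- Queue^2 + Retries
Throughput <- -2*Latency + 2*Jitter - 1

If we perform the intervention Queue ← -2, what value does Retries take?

The intervention breaks the incoming arrows to Queue: Queue <- -2*Traffic + Latency + 4 no longer applies, and Queue = -2.
Retries is not downstream of the intervention, so its value is determined by the original equations.
Retries = Traffic^2 + Latency  [with Traffic=4, Latency=-1]  = 15

15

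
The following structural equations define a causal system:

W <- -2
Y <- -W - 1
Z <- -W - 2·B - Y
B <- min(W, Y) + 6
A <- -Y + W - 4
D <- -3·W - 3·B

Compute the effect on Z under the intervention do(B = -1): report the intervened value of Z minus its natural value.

10

The intervention breaks the incoming arrows to B: B <- min(W, Y) + 6 no longer applies, and B = -1.
Y = -W - 1  [with W=-2]  = 1
Z = -W - 2·B - Y  [with W=-2, B=-1, Y=1]  = 3
Without intervention: Y = -W - 1  [with W=-2]  = 1; B = min(W, Y) + 6  [with W=-2, Y=1]  = 4; Z = -W - 2·B - Y  [with W=-2, B=4, Y=1]  = -7.
Change = 3 − (-7) = 10.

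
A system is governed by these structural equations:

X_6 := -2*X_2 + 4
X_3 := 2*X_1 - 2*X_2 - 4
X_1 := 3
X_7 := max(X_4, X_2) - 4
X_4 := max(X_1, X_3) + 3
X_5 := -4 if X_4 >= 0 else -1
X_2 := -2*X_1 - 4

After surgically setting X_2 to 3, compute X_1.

3

Under do(X_2=3), the mechanism X_2 := -2*X_1 - 4 is discarded; X_2 is fixed at 3.
X_1 is not downstream of the intervention, so its value is determined by the original equations.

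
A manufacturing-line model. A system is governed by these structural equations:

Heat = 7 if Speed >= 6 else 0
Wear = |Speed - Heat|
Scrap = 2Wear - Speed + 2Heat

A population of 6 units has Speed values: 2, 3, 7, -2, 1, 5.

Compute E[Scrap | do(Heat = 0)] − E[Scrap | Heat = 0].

Under do(Heat=0), Heat's equation is replaced by Heat=0 for every unit. Per-unit Scrap: 2, 3, 7, 6, 1, 5. Mean = 4.
Conditioning on Heat=0 selects the 5 unit(s) with Speed ∈ {2, 3, -2, 1, 5}. Their Scrap values: 2, 3, 6, 1, 5. Mean = 3.4.
Difference = 4 − 3.4 = 0.6.

0.6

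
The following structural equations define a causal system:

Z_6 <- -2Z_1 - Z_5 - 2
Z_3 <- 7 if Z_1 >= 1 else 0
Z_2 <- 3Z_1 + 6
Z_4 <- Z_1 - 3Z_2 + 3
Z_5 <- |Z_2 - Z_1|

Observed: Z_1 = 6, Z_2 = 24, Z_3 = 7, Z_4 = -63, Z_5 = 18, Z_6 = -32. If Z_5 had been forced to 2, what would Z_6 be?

The intervention breaks the incoming arrows to Z_5: Z_5 <- |Z_2 - Z_1| no longer applies, and Z_5 = 2.
Z_6 = -2Z_1 - Z_5 - 2  [with Z_1=6, Z_5=2]  = -16

-16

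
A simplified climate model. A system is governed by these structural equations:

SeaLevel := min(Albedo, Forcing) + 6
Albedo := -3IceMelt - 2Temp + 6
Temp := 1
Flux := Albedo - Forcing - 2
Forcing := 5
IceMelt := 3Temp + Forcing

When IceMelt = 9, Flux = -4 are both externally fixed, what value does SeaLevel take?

-17

The joint intervention fixes IceMelt = 9, Flux = -4, removing each variable's own equation.
Albedo = -3IceMelt - 2Temp + 6  [with IceMelt=9, Temp=1]  = -23
SeaLevel = min(Albedo, Forcing) + 6  [with Albedo=-23, Forcing=5]  = -17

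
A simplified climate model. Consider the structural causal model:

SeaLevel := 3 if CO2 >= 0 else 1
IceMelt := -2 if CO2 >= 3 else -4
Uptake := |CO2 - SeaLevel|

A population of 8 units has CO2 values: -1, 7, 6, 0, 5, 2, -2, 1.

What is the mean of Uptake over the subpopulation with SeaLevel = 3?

2.5

Conditioning on SeaLevel=3 selects the 6 unit(s) with CO2 ∈ {7, 6, 0, 5, 2, 1}. Their Uptake values: 4, 3, 3, 2, 1, 2. Mean = 2.5.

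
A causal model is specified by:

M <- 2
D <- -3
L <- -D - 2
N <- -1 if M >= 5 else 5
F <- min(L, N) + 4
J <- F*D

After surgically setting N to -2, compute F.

2

Intervening sets N = -2 and removes its equation (N <- -1 if M >= 5 else 5).
L = -D - 2  [with D=-3]  = 1
F = min(L, N) + 4  [with L=1, N=-2]  = 2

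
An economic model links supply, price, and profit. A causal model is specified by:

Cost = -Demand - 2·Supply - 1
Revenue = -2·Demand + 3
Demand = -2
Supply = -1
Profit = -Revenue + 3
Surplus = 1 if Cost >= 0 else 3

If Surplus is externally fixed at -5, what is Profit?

-4

do(Surplus=-5) replaces the equation Surplus = 1 if Cost >= 0 else 3 with the constant Surplus = -5.
Since Profit is not a descendant of the intervened variable, it is unaffected.
Revenue = -2·Demand + 3  [with Demand=-2]  = 7
Profit = -Revenue + 3  [with Revenue=7]  = -4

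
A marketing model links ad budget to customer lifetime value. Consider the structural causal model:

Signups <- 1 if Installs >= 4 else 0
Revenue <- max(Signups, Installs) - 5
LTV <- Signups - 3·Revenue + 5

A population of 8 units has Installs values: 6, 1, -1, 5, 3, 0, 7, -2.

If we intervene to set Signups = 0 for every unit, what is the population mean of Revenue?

-2.25

The intervention sets Signups=0 in all 8 units regardless of Installs. Recomputing Revenue per unit gives 1, -4, -5, 0, -2, -5, 2, -5; average -2.25.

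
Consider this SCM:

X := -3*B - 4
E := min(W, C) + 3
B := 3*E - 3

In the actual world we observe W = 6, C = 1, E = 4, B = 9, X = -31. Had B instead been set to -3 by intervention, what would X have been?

Intervening sets B = -3 and removes its equation (B := 3*E - 3).
X = -3*B - 4  [with B=-3]  = 5

5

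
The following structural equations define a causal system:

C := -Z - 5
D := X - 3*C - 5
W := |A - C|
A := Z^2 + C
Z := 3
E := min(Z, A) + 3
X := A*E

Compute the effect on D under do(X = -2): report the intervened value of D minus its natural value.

-6

Intervening sets X = -2 and removes its equation (X := A*E).
C = -Z - 5  [with Z=3]  = -8
D = X - 3*C - 5  [with X=-2, C=-8]  = 17
Without intervention: C = -Z - 5  [with Z=3]  = -8; A = Z^2 + C  [with Z=3, C=-8]  = 1; E = min(Z, A) + 3  [with Z=3, A=1]  = 4; X = A*E  [with A=1, E=4]  = 4; D = X - 3*C - 5  [with X=4, C=-8]  = 23.
Change = 17 − 23 = -6.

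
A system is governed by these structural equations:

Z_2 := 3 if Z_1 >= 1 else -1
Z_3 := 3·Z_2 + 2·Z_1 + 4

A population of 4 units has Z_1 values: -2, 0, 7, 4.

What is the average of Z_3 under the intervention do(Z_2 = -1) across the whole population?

do(Z_2=-1) breaks Z_2's dependence on Z_1. With Z_2=-1 fixed, Z_3 across the units is -3, 1, 15, 9, mean 5.5.

5.5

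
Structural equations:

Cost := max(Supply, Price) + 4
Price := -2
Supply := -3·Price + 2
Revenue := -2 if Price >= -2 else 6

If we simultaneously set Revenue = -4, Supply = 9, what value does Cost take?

Setting Revenue = -4, Supply = 9 by intervention discards those variables' equations.
Cost = max(Supply, Price) + 4  [with Supply=9, Price=-2]  = 13

13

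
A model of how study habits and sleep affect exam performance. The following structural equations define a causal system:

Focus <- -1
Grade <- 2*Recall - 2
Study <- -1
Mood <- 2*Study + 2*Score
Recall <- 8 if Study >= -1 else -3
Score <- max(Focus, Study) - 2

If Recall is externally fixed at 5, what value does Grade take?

8

The intervention breaks the incoming arrows to Recall: Recall <- 8 if Study >= -1 else -3 no longer applies, and Recall = 5.
Grade = 2*Recall - 2  [with Recall=5]  = 8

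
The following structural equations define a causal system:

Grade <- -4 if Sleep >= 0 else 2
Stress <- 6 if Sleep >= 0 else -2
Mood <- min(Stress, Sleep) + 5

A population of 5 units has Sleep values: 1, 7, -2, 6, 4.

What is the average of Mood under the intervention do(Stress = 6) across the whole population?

8

The intervention sets Stress=6 in all 5 units regardless of Sleep. Recomputing Mood per unit gives 6, 11, 3, 11, 9; average 8.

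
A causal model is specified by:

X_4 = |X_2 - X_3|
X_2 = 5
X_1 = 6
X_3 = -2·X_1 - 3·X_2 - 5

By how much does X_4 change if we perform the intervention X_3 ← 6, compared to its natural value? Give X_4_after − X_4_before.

The intervention breaks the incoming arrows to X_3: X_3 = -2·X_1 - 3·X_2 - 5 no longer applies, and X_3 = 6.
X_4 = |X_2 - X_3|  [with X_2=5, X_3=6]  = 1
Without intervention: X_3 = -2·X_1 - 3·X_2 - 5  [with X_1=6, X_2=5]  = -32; X_4 = |X_2 - X_3|  [with X_2=5, X_3=-32]  = 37.
Change = 1 − 37 = -36.

-36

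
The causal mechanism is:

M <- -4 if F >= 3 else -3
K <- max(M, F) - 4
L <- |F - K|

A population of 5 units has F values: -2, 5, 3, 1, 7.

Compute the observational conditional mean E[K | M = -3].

Conditioning on M=-3 selects the 2 unit(s) with F ∈ {-2, 1}. Their K values: -6, -3. Mean = -4.5.

-4.5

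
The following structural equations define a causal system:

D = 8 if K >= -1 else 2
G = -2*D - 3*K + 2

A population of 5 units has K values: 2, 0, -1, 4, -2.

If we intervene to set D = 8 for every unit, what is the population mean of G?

The intervention sets D=8 in all 5 units regardless of K. Recomputing G per unit gives -20, -14, -11, -26, -8; average -15.8.

-15.8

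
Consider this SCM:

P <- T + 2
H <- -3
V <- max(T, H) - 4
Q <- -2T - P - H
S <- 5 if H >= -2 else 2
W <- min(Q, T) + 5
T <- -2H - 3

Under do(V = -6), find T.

3

Intervening sets V = -6 and removes its equation (V <- max(T, H) - 4).
T is not downstream of the intervention, so its value is determined by the original equations.
T = -2H - 3  [with H=-3]  = 3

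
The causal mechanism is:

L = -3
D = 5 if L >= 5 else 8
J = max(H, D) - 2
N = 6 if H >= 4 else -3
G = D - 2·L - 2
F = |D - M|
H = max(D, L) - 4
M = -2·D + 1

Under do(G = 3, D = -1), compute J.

-3

The joint intervention fixes G = 3, D = -1, removing each variable's own equation.
H = max(D, L) - 4  [with D=-1, L=-3]  = -5
J = max(H, D) - 2  [with H=-5, D=-1]  = -3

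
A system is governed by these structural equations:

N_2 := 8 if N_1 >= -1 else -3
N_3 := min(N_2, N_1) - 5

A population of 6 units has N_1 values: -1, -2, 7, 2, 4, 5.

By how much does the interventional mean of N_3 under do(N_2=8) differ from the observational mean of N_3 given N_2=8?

Under do(N_2=8), N_2's equation is replaced by N_2=8 for every unit. Per-unit N_3: -6, -7, 2, -3, -1, 0. Mean = -2.5.
Conditioning on N_2=8 selects the 5 unit(s) with N_1 ∈ {-1, 7, 2, 4, 5}. Their N_3 values: -6, 2, -3, -1, 0. Mean = -1.6.
Difference = -2.5 − (-1.6) = -0.9.

-0.9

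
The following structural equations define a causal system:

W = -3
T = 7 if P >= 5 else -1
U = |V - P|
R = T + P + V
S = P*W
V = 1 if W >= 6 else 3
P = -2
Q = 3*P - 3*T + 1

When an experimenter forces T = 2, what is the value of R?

The intervention breaks the incoming arrows to T: T = 7 if P >= 5 else -1 no longer applies, and T = 2.
V = 1 if W >= 6 else 3  [with W=-3]  = 3
R = T + P + V  [with T=2, P=-2, V=3]  = 3

3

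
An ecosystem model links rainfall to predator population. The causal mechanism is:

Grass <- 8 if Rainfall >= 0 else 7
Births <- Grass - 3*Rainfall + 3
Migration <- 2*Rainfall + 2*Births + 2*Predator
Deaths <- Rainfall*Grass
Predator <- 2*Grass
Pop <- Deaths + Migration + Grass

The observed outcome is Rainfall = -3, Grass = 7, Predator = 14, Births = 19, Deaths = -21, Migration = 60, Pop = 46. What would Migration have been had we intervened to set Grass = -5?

-12

Under do(Grass=-5), the mechanism Grass <- 8 if Rainfall >= 0 else 7 is discarded; Grass is fixed at -5.
Predator = 2*Grass  [with Grass=-5]  = -10
Births = Grass - 3*Rainfall + 3  [with Grass=-5, Rainfall=-3]  = 7
Migration = 2*Rainfall + 2*Births + 2*Predator  [with Rainfall=-3, Births=7, Predator=-10]  = -12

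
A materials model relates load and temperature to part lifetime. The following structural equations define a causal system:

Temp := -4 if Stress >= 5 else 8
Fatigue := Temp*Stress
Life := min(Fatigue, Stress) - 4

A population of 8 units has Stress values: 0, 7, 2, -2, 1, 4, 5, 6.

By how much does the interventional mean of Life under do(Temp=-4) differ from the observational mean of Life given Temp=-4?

11.25

Under do(Temp=-4), Temp's equation is replaced by Temp=-4 for every unit. Per-unit Life: -4, -32, -12, -6, -8, -20, -24, -28. Mean = -16.75.
Observing Temp=-4 restricts to units where Temp's equation naturally yields -4: Stress ∈ {7, 5, 6}. In that subpopulation Life = -32, -24, -28, mean -28.
Difference = -16.75 − (-28) = 11.25.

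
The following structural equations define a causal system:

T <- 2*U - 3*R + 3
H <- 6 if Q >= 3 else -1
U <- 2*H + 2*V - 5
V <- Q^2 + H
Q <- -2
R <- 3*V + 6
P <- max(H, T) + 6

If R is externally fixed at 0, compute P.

7

Under do(R=0), the mechanism R <- 3*V + 6 is discarded; R is fixed at 0.
H = 6 if Q >= 3 else -1  [with Q=-2]  = -1
V = Q^2 + H  [with Q=-2, H=-1]  = 3
U = 2*H + 2*V - 5  [with H=-1, V=3]  = -1
T = 2*U - 3*R + 3  [with U=-1, R=0]  = 1
P = max(H, T) + 6  [with H=-1, T=1]  = 7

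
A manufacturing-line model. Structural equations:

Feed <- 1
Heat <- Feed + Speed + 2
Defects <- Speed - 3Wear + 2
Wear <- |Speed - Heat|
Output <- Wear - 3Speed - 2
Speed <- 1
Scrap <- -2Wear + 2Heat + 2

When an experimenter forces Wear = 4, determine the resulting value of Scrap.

Under do(Wear=4), the mechanism Wear <- |Speed - Heat| is discarded; Wear is fixed at 4.
Heat = Feed + Speed + 2  [with Feed=1, Speed=1]  = 4
Scrap = -2Wear + 2Heat + 2  [with Wear=4, Heat=4]  = 2

2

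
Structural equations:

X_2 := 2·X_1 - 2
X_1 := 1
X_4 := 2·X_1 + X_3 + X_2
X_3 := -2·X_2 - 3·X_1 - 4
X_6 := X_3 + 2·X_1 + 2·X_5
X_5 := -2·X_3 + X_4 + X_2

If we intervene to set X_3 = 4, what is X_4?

The intervention breaks the incoming arrows to X_3: X_3 := -2·X_2 - 3·X_1 - 4 no longer applies, and X_3 = 4.
X_2 = 2·X_1 - 2  [with X_1=1]  = 0
X_4 = 2·X_1 + X_3 + X_2  [with X_1=1, X_3=4, X_2=0]  = 6

6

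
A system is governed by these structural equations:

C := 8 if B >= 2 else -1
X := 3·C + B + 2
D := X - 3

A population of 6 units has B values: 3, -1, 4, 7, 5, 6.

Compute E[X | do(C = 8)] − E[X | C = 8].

Every unit gets C=8 under the intervention. X values become 29, 25, 30, 33, 31, 32; E[X|do(C=8)] = 30.
Observing C=8 restricts to units where C's equation naturally yields 8: B ∈ {3, 4, 7, 5, 6}. In that subpopulation X = 29, 30, 33, 31, 32, mean 31.
Difference = 30 − 31 = -1.

-1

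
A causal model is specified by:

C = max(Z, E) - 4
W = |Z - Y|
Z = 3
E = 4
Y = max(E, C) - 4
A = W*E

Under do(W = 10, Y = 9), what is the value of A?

40

Setting W = 10, Y = 9 by intervention discards those variables' equations.
A = W*E  [with W=10, E=4]  = 40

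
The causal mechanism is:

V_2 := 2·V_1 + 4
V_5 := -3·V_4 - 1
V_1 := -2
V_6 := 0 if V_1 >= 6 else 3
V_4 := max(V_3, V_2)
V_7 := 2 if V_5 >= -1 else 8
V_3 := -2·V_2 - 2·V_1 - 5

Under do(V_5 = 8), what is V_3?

-1

do(V_5=8) replaces the equation V_5 := -3·V_4 - 1 with the constant V_5 = 8.
V_3 is not downstream of the intervention, so its value is determined by the original equations.
V_2 = 2·V_1 + 4  [with V_1=-2]  = 0
V_3 = -2·V_2 - 2·V_1 - 5  [with V_2=0, V_1=-2]  = -1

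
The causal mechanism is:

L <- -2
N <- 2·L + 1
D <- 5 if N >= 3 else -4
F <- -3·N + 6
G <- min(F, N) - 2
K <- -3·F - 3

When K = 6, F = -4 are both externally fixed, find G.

-6

Setting K = 6, F = -4 by intervention discards those variables' equations.
N = 2·L + 1  [with L=-2]  = -3
G = min(F, N) - 2  [with F=-4, N=-3]  = -6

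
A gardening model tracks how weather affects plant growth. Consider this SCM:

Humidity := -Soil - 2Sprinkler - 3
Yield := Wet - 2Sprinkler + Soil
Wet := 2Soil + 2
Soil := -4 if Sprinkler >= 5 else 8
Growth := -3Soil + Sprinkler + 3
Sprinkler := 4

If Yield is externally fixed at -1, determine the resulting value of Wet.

do(Yield=-1) replaces the equation Yield := Wet - 2Sprinkler + Soil with the constant Yield = -1.
Wet is not downstream of the intervention, so its value is determined by the original equations.
Soil = -4 if Sprinkler >= 5 else 8  [with Sprinkler=4]  = 8
Wet = 2Soil + 2  [with Soil=8]  = 18

18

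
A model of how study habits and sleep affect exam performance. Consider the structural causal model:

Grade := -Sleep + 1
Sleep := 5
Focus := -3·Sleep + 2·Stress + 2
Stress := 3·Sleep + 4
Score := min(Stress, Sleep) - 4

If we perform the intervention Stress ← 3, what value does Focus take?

The intervention breaks the incoming arrows to Stress: Stress := 3·Sleep + 4 no longer applies, and Stress = 3.
Focus = -3·Sleep + 2·Stress + 2  [with Sleep=5, Stress=3]  = -7

-7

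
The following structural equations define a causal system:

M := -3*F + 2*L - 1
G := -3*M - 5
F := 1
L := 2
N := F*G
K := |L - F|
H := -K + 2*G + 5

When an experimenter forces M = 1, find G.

-8

The intervention breaks the incoming arrows to M: M := -3*F + 2*L - 1 no longer applies, and M = 1.
G = -3*M - 5  [with M=1]  = -8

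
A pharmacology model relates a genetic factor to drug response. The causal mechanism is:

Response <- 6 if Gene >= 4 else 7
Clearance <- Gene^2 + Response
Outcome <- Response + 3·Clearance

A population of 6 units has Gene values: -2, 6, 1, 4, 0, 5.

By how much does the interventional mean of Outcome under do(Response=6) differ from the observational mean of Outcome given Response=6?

-36

do(Response=6) breaks Response's dependence on Gene. With Response=6 fixed, Outcome across the units is 36, 132, 27, 72, 24, 99, mean 65.
Observing Response=6 restricts to units where Response's equation naturally yields 6: Gene ∈ {6, 4, 5}. In that subpopulation Outcome = 132, 72, 99, mean 101.
Difference = 65 − 101 = -36.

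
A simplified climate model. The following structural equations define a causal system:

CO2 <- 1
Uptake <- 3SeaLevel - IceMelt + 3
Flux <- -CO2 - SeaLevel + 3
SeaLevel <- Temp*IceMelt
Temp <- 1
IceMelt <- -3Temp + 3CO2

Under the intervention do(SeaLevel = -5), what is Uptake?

-12

Under do(SeaLevel=-5), the mechanism SeaLevel <- Temp*IceMelt is discarded; SeaLevel is fixed at -5.
IceMelt = -3Temp + 3CO2  [with Temp=1, CO2=1]  = 0
Uptake = 3SeaLevel - IceMelt + 3  [with SeaLevel=-5, IceMelt=0]  = -12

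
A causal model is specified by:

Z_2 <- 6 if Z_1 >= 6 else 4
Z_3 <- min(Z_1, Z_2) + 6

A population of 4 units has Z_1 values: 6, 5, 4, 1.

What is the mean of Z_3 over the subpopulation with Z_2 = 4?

Conditioning on Z_2=4 selects the 3 unit(s) with Z_1 ∈ {5, 4, 1}. Their Z_3 values: 10, 10, 7. Mean = 9.

9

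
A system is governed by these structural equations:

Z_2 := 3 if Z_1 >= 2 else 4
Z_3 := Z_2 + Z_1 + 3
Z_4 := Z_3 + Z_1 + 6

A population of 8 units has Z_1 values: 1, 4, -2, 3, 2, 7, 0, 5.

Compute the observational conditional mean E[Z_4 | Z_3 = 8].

15.5

Conditioning on Z_3=8 selects the 2 unit(s) with Z_1 ∈ {1, 2}. Their Z_4 values: 15, 16. Mean = 15.5.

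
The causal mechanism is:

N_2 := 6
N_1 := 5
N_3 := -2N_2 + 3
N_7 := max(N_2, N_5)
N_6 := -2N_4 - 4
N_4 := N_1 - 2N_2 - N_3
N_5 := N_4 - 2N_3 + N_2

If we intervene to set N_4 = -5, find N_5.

Intervening sets N_4 = -5 and removes its equation (N_4 := N_1 - 2N_2 - N_3).
N_3 = -2N_2 + 3  [with N_2=6]  = -9
N_5 = N_4 - 2N_3 + N_2  [with N_4=-5, N_3=-9, N_2=6]  = 19

19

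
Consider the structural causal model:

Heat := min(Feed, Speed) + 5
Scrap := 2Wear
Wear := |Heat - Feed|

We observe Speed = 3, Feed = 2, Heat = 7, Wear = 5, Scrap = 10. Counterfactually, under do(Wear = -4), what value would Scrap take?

-8

Intervening sets Wear = -4 and removes its equation (Wear := |Heat - Feed|).
Scrap = 2Wear  [with Wear=-4]  = -8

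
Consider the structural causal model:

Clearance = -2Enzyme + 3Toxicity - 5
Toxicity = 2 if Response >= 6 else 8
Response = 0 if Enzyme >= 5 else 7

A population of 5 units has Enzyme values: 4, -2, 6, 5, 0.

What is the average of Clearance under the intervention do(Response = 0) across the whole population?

Every unit gets Response=0 under the intervention. Clearance values become 11, 23, 7, 9, 19; E[Clearance|do(Response=0)] = 13.8.

13.8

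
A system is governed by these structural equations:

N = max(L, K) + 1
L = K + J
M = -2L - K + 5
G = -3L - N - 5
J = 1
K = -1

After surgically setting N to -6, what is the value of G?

1

Intervening sets N = -6 and removes its equation (N = max(L, K) + 1).
L = K + J  [with K=-1, J=1]  = 0
G = -3L - N - 5  [with L=0, N=-6]  = 1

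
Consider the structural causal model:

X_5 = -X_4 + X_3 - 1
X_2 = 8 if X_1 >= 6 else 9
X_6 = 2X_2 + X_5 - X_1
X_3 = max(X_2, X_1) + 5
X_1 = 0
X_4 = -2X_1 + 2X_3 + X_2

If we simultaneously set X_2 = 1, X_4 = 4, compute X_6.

3

The joint intervention fixes X_2 = 1, X_4 = 4, removing each variable's own equation.
X_3 = max(X_2, X_1) + 5  [with X_2=1, X_1=0]  = 6
X_5 = -X_4 + X_3 - 1  [with X_4=4, X_3=6]  = 1
X_6 = 2X_2 + X_5 - X_1  [with X_2=1, X_5=1, X_1=0]  = 3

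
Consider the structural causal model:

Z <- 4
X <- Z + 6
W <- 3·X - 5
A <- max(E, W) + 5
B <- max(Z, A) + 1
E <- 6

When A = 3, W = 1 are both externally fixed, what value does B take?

Setting A = 3, W = 1 by intervention discards those variables' equations.
B = max(Z, A) + 1  [with Z=4, A=3]  = 5

5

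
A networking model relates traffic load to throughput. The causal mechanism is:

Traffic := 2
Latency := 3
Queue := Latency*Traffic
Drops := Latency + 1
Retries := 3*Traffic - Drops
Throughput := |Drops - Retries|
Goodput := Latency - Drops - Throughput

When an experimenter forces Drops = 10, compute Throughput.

Under do(Drops=10), the mechanism Drops := Latency + 1 is discarded; Drops is fixed at 10.
Retries = 3*Traffic - Drops  [with Traffic=2, Drops=10]  = -4
Throughput = |Drops - Retries|  [with Drops=10, Retries=-4]  = 14

14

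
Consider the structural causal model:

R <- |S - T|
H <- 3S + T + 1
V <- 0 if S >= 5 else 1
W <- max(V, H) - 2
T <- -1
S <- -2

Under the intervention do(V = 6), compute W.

Under do(V=6), the mechanism V <- 0 if S >= 5 else 1 is discarded; V is fixed at 6.
H = 3S + T + 1  [with S=-2, T=-1]  = -6
W = max(V, H) - 2  [with V=6, H=-6]  = 4

4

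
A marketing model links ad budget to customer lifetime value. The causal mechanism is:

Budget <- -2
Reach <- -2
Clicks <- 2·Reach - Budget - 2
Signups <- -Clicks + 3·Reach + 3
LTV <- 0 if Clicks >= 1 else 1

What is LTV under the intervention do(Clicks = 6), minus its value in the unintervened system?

do(Clicks=6) replaces the equation Clicks <- 2·Reach - Budget - 2 with the constant Clicks = 6.
LTV = 0 if Clicks >= 1 else 1  [with Clicks=6]  = 0
Without intervention: Clicks = 2·Reach - Budget - 2  [with Reach=-2, Budget=-2]  = -4; LTV = 0 if Clicks >= 1 else 1  [with Clicks=-4]  = 1.
Change = 0 − 1 = -1.

-1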